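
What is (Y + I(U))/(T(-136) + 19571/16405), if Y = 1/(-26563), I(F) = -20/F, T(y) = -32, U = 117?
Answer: 8717239685/1570683816819 ≈ 0.0055500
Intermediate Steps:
Y = -1/26563 ≈ -3.7646e-5
(Y + I(U))/(T(-136) + 19571/16405) = (-1/26563 - 20/117)/(-32 + 19571/16405) = -531377/(3107871*(-505389/16405)) = -531377/3107871*(-16405/505389) = 8717239685/1570683816819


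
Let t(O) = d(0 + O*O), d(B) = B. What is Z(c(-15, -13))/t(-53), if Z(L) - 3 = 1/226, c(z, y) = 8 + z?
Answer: 679/634834 ≈ 0.0010696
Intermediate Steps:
Z(L) = 679/226 (Z(L) = 3 + 1/226 = 679/226)
t(O) = O² (t(O) = 0 + O*O = 0 + O² = O²)
Z(c(-15, -13))/t(-53) = 679/(226*((-53)²)) = (679/226)/2809 = (679/226)*(1/2809) = 679/634834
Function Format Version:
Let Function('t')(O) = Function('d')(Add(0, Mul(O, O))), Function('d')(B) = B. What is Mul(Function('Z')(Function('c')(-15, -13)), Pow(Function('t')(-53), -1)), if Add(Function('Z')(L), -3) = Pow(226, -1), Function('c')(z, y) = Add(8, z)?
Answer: Rational(679, 634834) ≈ 0.0010696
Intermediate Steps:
Function('Z')(L) = Rational(679, 226) (Function('Z')(L) = Add(3, Pow(226, -1)) = Add(3, Rational(1, 226)) = Rational(679, 226))
Function('t')(O) = Pow(O, 2) (Function('t')(O) = Add(0, Mul(O, O)) = Add(0, Pow(O, 2)) = Pow(O, 2))
Mul(Function('Z')(Function('c')(-15, -13)), Pow(Function('t')(-53), -1)) = Mul(Rational(679, 226), Pow(Pow(-53, 2), -1)) = Mul(Rational(679, 226), Pow(2809, -1)) = Mul(Rational(679, 226), Rational(1, 2809)) = Rational(679, 634834)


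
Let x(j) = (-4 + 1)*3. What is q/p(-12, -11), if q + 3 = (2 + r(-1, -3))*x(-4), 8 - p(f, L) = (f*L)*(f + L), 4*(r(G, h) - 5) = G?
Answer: -255/12176 ≈ -0.020943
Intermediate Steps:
r(G, h) = 5 + G/4
x(j) = -9 (x(j) = -3*3 = -9)
p(f, L) = 8 - L*f*(L + f) (p(f, L) = 8 - f*L*(f + L) = 8 - L*f*(L + f))
q = -255/4 (q = -3 + (2 + (5 + (1/4)*(-1)))*(-9) = -3 + (2 + (5 - 1/4))*(-9) = -3 + (2 + 19/4)*(-9) = -3 + (27/4)*(-9) = -3 - 243/4 = -255/4 ≈ -63.750)
q/p(-12, -11) = -255/(4*(8 - 1*(-11)*(-12)**2 - 1*(-12)*(-11)**2)) = -255/(4*(8 - 1*(-11)*144 - 1*(-12)*121)) = -255/(4*(8 + 1584 + 1452)) = -255/4/3044 = -255/4*1/3044 = -255/12176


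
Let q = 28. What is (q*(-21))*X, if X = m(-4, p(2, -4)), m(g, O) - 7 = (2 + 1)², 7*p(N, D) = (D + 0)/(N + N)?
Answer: -9408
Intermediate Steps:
p(N, D) = D/(14*N) (p(N, D) = ((D + 0)/(N + N))/7 = (D/((2*N)))/7 = (D*(1/(2*N)))/7 = (D/(2*N))/7 = D/(14*N))
m(g, O) = 16 (m(g, O) = 7 + (2 + 1)² = 7 + 3² = 7 + 9 = 16)
X = 16
(q*(-21))*X = (28*(-21))*16 = -588*16 = -9408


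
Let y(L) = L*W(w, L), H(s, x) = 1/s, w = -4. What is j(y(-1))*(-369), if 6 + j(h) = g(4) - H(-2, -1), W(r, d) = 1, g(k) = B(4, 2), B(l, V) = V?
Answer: 2583/2 ≈ 1291.5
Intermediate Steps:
g(k) = 2
y(L) = L (y(L) = L*1 = L)
j(h) = -7/2 (j(h) = -6 + (2 - 1/(-2)) = -6 + (2 - 1*(-1/2)) = -6 + (2 + 1/2) = -6 + 5/2 = -7/2)
j(y(-1))*(-369) = -7/2*(-369) = 2583/2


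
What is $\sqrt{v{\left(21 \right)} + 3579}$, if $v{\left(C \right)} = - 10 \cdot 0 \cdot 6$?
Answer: $\sqrt{3579} \approx 59.825$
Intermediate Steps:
$v{\left(C \right)} = 0$ ($v{\left(C \right)} = \left(-10\right) 0 = 0$)
$\sqrt{v{\left(21 \right)} + 3579} = \sqrt{0 + 3579} = \sqrt{3579}$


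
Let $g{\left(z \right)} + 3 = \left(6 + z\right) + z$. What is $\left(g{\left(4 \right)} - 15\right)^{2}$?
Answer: $16$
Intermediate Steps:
$g{\left(z \right)} = 3 + 2 z$ ($g{\left(z \right)} = -3 + \left(\left(6 + z\right) + z\right) = -3 + \left(6 + 2 z\right) = 3 + 2 z$)
$\left(g{\left(4 \right)} - 15\right)^{2} = \left(\left(3 + 2 \cdot 4\right) - 15\right)^{2} = \left(\left(3 + 8\right) - 15\right)^{2} = \left(11 - 15\right)^{2} = \left(-4\right)^{2} = 16$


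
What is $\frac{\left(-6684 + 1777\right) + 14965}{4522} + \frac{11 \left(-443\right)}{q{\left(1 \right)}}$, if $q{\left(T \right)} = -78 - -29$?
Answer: $\frac{1609182}{15827} \approx 101.67$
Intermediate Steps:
$q{\left(T \right)} = -49$ ($q{\left(T \right)} = -78 + 29 = -49$)
$\frac{\left(-6684 + 1777\right) + 14965}{4522} + \frac{11 \left(-443\right)}{q{\left(1 \right)}} = \frac{\left(-6684 + 1777\right) + 14965}{4522} + \frac{11 \left(-443\right)}{-49} = \left(-4907 + 14965\right) \frac{1}{4522} - - \frac{4873}{49} = 10058 \cdot \frac{1}{4522} + \frac{4873}{49} = \frac{5029}{2261} + \frac{4873}{49} = \frac{1609182}{15827}$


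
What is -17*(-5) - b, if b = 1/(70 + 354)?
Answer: 36039/424 ≈ 84.998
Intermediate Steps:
b = 1/424 ≈ 0.0023585
-17*(-5) - b = -17*(-5) - 1*1/424 = 85 - 1/424 = 36039/424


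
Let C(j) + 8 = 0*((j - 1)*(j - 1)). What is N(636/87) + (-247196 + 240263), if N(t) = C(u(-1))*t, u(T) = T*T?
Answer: -202753/29 ≈ -6991.5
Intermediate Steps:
u(T) = T²
C(j) = -8 (C(j) = -8 + 0*((j - 1)*(j - 1)) = -8 + 0*((-1 + j)*(-1 + j)) = -8 + 0*(-1 + j)² = -8 + 0 = -8)
N(t) = -8*t
N(636/87) + (-247196 + 240263) = -5088/87 + (-247196 + 240263) = -5088/87 - 6933 = -8*212/29 - 6933 = -1696/29 - 6933 = -202753/29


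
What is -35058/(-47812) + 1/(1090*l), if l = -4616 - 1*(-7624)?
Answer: 28736353393/39190540160 ≈ 0.73325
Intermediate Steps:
l = 3008 (l = -4616 + 7624 = 3008)
-35058/(-47812) + 1/(1090*l) = -35058/(-47812) + 1/(1090*3008) = -35058*(-1/47812) + (1/1090)*(1/3008) = 17529/23906 + 1/3278720 = 28736353393/39190540160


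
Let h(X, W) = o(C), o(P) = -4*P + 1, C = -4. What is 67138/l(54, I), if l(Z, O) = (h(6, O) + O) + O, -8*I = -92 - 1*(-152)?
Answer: 33569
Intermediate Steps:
I = -15/2 (I = -(-92 - 1*(-152))/8 = -(-92 + 152)/8 = -⅛*60 = -15/2 ≈ -7.5000)
o(P) = 1 - 4*P
h(X, W) = 17 (h(X, W) = 1 - 4*(-4) = 1 + 16 = 17)
l(Z, O) = 17 + 2*O (l(Z, O) = (17 + O) + O = 17 + 2*O)
67138/l(54, I) = 67138/(17 + 2*(-15/2)) = 67138/(17 - 15) = 67138/2 = 67138*(½) = 33569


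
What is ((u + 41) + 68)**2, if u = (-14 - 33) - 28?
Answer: 1156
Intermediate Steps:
u = -75 (u = -47 - 28 = -75)
((u + 41) + 68)**2 = ((-75 + 41) + 68)**2 = (-34 + 68)**2 = 34**2 = 1156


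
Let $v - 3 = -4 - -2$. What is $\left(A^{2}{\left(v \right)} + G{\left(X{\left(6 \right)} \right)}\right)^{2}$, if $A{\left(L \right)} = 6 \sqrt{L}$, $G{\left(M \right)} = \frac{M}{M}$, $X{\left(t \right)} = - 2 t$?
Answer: $1369$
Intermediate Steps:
$v = 1$ ($v = 3 - 2 = 1$)
$G{\left(M \right)} = 1$
$\left(A^{2}{\left(v \right)} + G{\left(X{\left(6 \right)} \right)}\right)^{2} = \left(\left(6 \sqrt{1}\right)^{2} + 1\right)^{2} = \left(\left(6 \cdot 1\right)^{2} + 1\right)^{2} = \left(6^{2} + 1\right)^{2} = \left(36 + 1\right)^{2} = 37^{2} = 1369$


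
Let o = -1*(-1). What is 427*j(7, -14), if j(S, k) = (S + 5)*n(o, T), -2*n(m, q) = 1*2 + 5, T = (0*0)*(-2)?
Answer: -17934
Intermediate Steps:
T = 0 (T = 0*(-2) = 0)
o = 1
n(m, q) = -7/2 (n(m, q) = -(1*2 + 5)/2 = -(2 + 5)/2 = -½*7 = -7/2)
j(S, k) = -35/2 - 7*S/2 (j(S, k) = (S + 5)*(-7/2) = (5 + S)*(-7/2) = -35/2 - 7*S/2)
427*j(7, -14) = 427*(-35/2 - 7/2*7) = 427*(-35/2 - 49/2) = 427*(-42) = -17934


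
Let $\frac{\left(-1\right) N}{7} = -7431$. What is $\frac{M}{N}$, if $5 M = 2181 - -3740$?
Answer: $\frac{5921}{260085} \approx 0.022766$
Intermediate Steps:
$N = 52017$ ($N = \left(-7\right) \left(-7431\right) = 52017$)
$M = \frac{5921}{5}$ ($M = \frac{2181 - -3740}{5} = \frac{2181 + 3740}{5} = \frac{1}{5} \cdot 5921 = \frac{5921}{5} \approx 1184.2$)
$\frac{M}{N} = \frac{5921}{5 \cdot 52017} = \frac{5921}{5} \cdot \frac{1}{52017} = \frac{5921}{260085}$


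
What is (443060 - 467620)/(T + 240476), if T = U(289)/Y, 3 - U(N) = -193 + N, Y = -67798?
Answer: -1665118880/16303791941 ≈ -0.10213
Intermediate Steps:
U(N) = 196 - N (U(N) = 3 - (-193 + N) = 3 + (193 - N) = 196 - N)
T = 93/67798 (T = (196 - 1*289)/(-67798) = (196 - 289)*(-1/67798) = -93*(-1/67798) = 93/67798 ≈ 0.0013717)
(443060 - 467620)/(T + 240476) = (443060 - 467620)/(93/67798 + 240476) = -24560/16303791941/67798 = -24560*67798/16303791941 = -1665118880/16303791941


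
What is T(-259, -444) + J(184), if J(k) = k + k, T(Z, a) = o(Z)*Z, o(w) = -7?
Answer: 2181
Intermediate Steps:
T(Z, a) = -7*Z
J(k) = 2*k
T(-259, -444) + J(184) = -7*(-259) + 2*184 = 1813 + 368 = 2181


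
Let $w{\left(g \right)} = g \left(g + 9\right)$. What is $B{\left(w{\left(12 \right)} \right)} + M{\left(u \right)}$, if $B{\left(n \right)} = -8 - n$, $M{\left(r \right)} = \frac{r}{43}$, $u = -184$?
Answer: $- \frac{11364}{43} \approx -264.28$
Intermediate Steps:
$w{\left(g \right)} = g \left(9 + g\right)$
$M{\left(r \right)} = \frac{r}{43}$ ($M{\left(r \right)} = r \frac{1}{43} = \frac{r}{43}$)
$B{\left(w{\left(12 \right)} \right)} + M{\left(u \right)} = \left(-8 - 12 \left(9 + 12\right)\right) + \frac{1}{43} \left(-184\right) = \left(-8 - 12 \cdot 21\right) - \frac{184}{43} = \left(-8 - 252\right) - \frac{184}{43} = -260 - \frac{184}{43} = - \frac{11364}{43}$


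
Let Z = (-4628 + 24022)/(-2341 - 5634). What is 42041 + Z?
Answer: 335257581/7975 ≈ 42039.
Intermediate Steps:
Z = -19394/7975 (Z = 19394/(-7975) = 19394*(-1/7975) = -19394/7975 ≈ -2.4319)
42041 + Z = 42041 - 19394/7975 = 335257581/7975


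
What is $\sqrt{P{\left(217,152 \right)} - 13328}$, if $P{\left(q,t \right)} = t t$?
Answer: $4 \sqrt{611} \approx 98.874$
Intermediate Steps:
$P{\left(q,t \right)} = t^{2}$
$\sqrt{P{\left(217,152 \right)} - 13328} = \sqrt{152^{2} - 13328} = \sqrt{23104 - 13328} = \sqrt{9776} = 4 \sqrt{611}$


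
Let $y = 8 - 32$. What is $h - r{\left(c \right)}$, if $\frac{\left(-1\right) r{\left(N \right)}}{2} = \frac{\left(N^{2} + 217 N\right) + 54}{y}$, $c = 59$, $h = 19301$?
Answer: $\frac{35879}{2} \approx 17940.0$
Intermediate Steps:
$y = -24$
$r{\left(N \right)} = \frac{9}{2} + \frac{N^{2}}{12} + \frac{217 N}{12}$ ($r{\left(N \right)} = - 2 \frac{\left(N^{2} + 217 N\right) + 54}{-24} = - 2 \left(54 + N^{2} + 217 N\right) \left(- \frac{1}{24}\right) = - 2 \left(- \frac{9}{4} - \frac{217 N}{24} - \frac{N^{2}}{24}\right) = \frac{9}{2} + \frac{N^{2}}{12} + \frac{217 N}{12}$)
$h - r{\left(c \right)} = 19301 - \left(\frac{9}{2} + \frac{59^{2}}{12} + \frac{217}{12} \cdot 59\right) = 19301 - \left(\frac{9}{2} + \frac{1}{12} \cdot 3481 + \frac{12803}{12}\right) = 19301 - \left(\frac{9}{2} + \frac{3481}{12} + \frac{12803}{12}\right) = 19301 - \frac{2723}{2} = \frac{35879}{2}$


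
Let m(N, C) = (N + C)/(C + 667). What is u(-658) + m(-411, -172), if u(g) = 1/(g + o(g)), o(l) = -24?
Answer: -36191/30690 ≈ -1.1792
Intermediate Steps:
m(N, C) = (C + N)/(667 + C)
u(g) = 1/(-24 + g) (u(g) = 1/(g - 24) = 1/(-24 + g))
u(-658) + m(-411, -172) = 1/(-24 - 658) + (-172 - 411)/(667 - 172) = 1/(-682) - 583/495 = -1/682 + (1/495)*(-583) = -1/682 - 53/45 = -36191/30690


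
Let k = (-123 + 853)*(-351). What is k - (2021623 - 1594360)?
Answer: -683493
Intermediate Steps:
k = -256230 (k = 730*(-351) = -256230)
k - (2021623 - 1594360) = -256230 - (2021623 - 1594360) = -256230 - 1*427263 = -256230 - 427263 = -683493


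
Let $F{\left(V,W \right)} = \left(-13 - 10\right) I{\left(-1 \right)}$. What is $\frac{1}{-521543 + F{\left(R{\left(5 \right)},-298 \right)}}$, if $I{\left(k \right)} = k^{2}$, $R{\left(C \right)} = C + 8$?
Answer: $- \frac{1}{521566} \approx -1.9173 \cdot 10^{-6}$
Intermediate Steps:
$R{\left(C \right)} = 8 + C$
$F{\left(V,W \right)} = -23$ ($F{\left(V,W \right)} = \left(-13 - 10\right) \left(-1\right)^{2} = \left(-23\right) 1 = -23$)
$\frac{1}{-521543 + F{\left(R{\left(5 \right)},-298 \right)}} = \frac{1}{-521543 - 23} = \frac{1}{-521566} = - \frac{1}{521566}$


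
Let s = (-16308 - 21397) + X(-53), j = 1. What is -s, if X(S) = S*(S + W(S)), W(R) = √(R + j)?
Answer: 34896 + 106*I*√13 ≈ 34896.0 + 382.19*I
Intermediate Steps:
W(R) = √(1 + R) (W(R) = √(R + 1) = √(1 + R))
X(S) = S*(S + √(1 + S))
s = -34896 - 106*I*√13 (s = (-16308 - 21397) - 53*(-53 + √(1 - 53)) = -37705 - 53*(-53 + √(-52)) = -37705 - 53*(-53 + 2*I*√13) = -37705 + (2809 - 106*I*√13) = -34896 - 106*I*√13 ≈ -34896.0 - 382.19*I)
-s = -(-34896 - 106*I*√13) = 34896 + 106*I*√13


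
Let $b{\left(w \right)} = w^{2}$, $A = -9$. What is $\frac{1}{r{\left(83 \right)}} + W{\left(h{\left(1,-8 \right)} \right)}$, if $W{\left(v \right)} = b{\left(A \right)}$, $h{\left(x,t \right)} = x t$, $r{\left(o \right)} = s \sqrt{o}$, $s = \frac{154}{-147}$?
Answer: $81 - \frac{21 \sqrt{83}}{1826} \approx 80.895$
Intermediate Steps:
$s = - \frac{22}{21}$ ($s = 154 \left(- \frac{1}{147}\right) = - \frac{22}{21} \approx -1.0476$)
$r{\left(o \right)} = - \frac{22 \sqrt{o}}{21}$
$h{\left(x,t \right)} = t x$
$W{\left(v \right)} = 81$ ($W{\left(v \right)} = \left(-9\right)^{2} = 81$)
$\frac{1}{r{\left(83 \right)}} + W{\left(h{\left(1,-8 \right)} \right)} = \frac{1}{\left(- \frac{22}{21}\right) \sqrt{83}} + 81 = - \frac{21 \sqrt{83}}{1826} + 81 = 81 - \frac{21 \sqrt{83}}{1826}$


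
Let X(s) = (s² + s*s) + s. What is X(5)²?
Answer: 3025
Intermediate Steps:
X(s) = s + 2*s² (X(s) = (s² + s²) + s = 2*s² + s = s + 2*s²)
X(5)² = (5*(1 + 2*5))² = (5*(1 + 10))² = (5*11)² = 55² = 3025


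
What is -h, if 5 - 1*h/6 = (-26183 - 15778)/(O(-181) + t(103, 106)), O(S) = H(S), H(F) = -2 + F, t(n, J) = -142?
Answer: 242016/325 ≈ 744.67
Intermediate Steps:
O(S) = -2 + S
h = -242016/325 (h = 30 - 6*(-26183 - 15778)/((-2 - 181) - 142) = 30 - (-251766)/(-183 - 142) = 30 - (-251766)/(-325) = 30 - (-251766)*(-1)/325 = 30 - 6*41961/325 = 30 - 251766/325 = -242016/325 ≈ -744.67)
-h = -1*(-242016/325) = 242016/325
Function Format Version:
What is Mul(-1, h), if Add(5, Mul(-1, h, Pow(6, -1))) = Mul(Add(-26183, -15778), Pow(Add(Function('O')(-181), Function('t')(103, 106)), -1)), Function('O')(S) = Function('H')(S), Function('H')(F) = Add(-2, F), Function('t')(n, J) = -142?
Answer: Rational(242016, 325) ≈ 744.67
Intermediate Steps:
Function('O')(S) = Add(-2, S)
h = Rational(-242016, 325) (h = Add(30, Mul(-6, Mul(Add(-26183, -15778), Pow(Add(Add(-2, -181), -142), -1)))) = Add(30, Mul(-6, Mul(-41961, Pow(Add(-183, -142), -1)))) = Add(30, Mul(-6, Mul(-41961, Pow(-325, -1)))) = Add(30, Mul(-6, Mul(-41961, Rational(-1, 325)))) = Add(30, Mul(-6, Rational(41961, 325))) = Add(30, Rational(-251766, 325)) = Rational(-242016, 325) ≈ -744.67)
Mul(-1, h) = Mul(-1, Rational(-242016, 325)) = Rational(242016, 325)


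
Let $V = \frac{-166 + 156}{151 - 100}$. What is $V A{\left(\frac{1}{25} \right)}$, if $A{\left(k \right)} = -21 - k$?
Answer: $\frac{1052}{255} \approx 4.1255$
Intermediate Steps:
$V = - \frac{10}{51} \approx -0.19608$
$V A{\left(\frac{1}{25} \right)} = - \frac{10 \left(-21 - \frac{1}{25}\right)}{51} = \left(- \frac{10}{51}\right) \left(- \frac{526}{25}\right) = \frac{1052}{255}$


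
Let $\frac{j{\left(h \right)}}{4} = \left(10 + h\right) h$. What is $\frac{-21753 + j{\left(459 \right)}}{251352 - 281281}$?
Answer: $- \frac{839331}{29929} \approx -28.044$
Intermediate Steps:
$j{\left(h \right)} = 4 h \left(10 + h\right)$ ($j{\left(h \right)} = 4 \left(10 + h\right) h = 4 h \left(10 + h\right)$)
$\frac{-21753 + j{\left(459 \right)}}{251352 - 281281} = \frac{-21753 + 4 \cdot 459 \left(10 + 459\right)}{251352 - 281281} = \frac{-21753 + 4 \cdot 459 \cdot 469}{-29929} = \left(-21753 + 861084\right) \left(- \frac{1}{29929}\right) = 839331 \left(- \frac{1}{29929}\right) = - \frac{839331}{29929}$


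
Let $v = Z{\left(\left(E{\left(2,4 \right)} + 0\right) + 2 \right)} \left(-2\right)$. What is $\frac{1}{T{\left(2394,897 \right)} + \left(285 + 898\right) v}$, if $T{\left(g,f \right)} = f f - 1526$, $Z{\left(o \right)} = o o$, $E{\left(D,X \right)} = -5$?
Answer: $\frac{1}{781789} \approx 1.2791 \cdot 10^{-6}$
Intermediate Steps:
$Z{\left(o \right)} = o^{2}$
$v = -18$ ($v = \left(\left(-5 + 0\right) + 2\right)^{2} \left(-2\right) = \left(-5 + 2\right)^{2} \left(-2\right) = \left(-3\right)^{2} \left(-2\right) = 9 \left(-2\right) = -18$)
$T{\left(g,f \right)} = -1526 + f^{2}$ ($T{\left(g,f \right)} = f^{2} - 1526 = -1526 + f^{2}$)
$\frac{1}{T{\left(2394,897 \right)} + \left(285 + 898\right) v} = \frac{1}{\left(-1526 + 897^{2}\right) + \left(285 + 898\right) \left(-18\right)} = \frac{1}{\left(-1526 + 804609\right) + 1183 \left(-18\right)} = \frac{1}{803083 - 21294} = \frac{1}{781789}$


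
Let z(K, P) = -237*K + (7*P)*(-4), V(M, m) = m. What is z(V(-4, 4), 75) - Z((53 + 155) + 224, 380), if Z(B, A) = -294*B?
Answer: 123960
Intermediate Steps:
z(K, P) = -237*K - 28*P
z(V(-4, 4), 75) - Z((53 + 155) + 224, 380) = (-237*4 - 28*75) - (-294)*((53 + 155) + 224) = (-948 - 2100) - (-294)*(208 + 224) = -3048 - (-294)*432 = -3048 - 1*(-127008) = -3048 + 127008 = 123960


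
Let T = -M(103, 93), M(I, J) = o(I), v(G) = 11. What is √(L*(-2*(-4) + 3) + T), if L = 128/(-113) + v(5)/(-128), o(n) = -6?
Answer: I*√24207538/1808 ≈ 2.7213*I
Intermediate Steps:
M(I, J) = -6
T = 6 (T = -1*(-6) = 6)
L = -17627/14464 (L = 128/(-113) + 11/(-128) = 128*(-1/113) + 11*(-1/128) = -128/113 - 11/128 = -17627/14464 ≈ -1.2187)
√(L*(-2*(-4) + 3) + T) = √(-17627*(-2*(-4) + 3)/14464 + 6) = √(-17627*(8 + 3)/14464 + 6) = √(-17627/14464*11 + 6) = √(-193897/14464 + 6) = √(-107113/14464) = I*√24207538/1808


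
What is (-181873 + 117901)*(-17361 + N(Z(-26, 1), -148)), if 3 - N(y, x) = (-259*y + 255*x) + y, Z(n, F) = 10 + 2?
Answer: -1501934616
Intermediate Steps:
Z(n, F) = 12
N(y, x) = 3 - 255*x + 258*y (N(y, x) = 3 - ((-259*y + 255*x) + y) = 3 - (-258*y + 255*x) = 3 + (-255*x + 258*y) = 3 - 255*x + 258*y)
(-181873 + 117901)*(-17361 + N(Z(-26, 1), -148)) = (-181873 + 117901)*(-17361 + (3 - 255*(-148) + 258*12)) = -63972*(-17361 + (3 + 37740 + 3096)) = -63972*(-17361 + 40839) = -63972*23478 = -1501934616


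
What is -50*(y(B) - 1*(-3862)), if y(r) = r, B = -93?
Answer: -188450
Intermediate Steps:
-50*(y(B) - 1*(-3862)) = -50*(-93 - 1*(-3862)) = -50*(-93 + 3862) = -50*3769 = -188450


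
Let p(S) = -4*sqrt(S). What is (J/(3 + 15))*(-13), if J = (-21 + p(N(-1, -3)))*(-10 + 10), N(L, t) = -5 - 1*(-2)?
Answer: 0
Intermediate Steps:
N(L, t) = -3 (N(L, t) = -5 + 2 = -3)
J = 0 (J = (-21 - 4*I*sqrt(3))*(-10 + 10) = (-21 - 4*I*sqrt(3))*0 = 0)
(J/(3 + 15))*(-13) = (0/(3 + 15))*(-13) = (0/18)*(-13) = (0*(1/18))*(-13) = 0*(-13) = 0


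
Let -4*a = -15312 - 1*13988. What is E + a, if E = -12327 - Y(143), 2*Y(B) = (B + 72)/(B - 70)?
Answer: -730507/146 ≈ -5003.5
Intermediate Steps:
Y(B) = (72 + B)/(2*(-70 + B)) (Y(B) = ((B + 72)/(B - 70))/2 = ((72 + B)/(-70 + B))/2 = (72 + B)/(2*(-70 + B)))
E = -1799957/146 (E = -12327 - (72 + 143)/(2*(-70 + 143)) = -12327 - 215/(2*73) = -12327 - 1*215/146 = -12327 - 215/146 = -1799957/146 ≈ -12328.)
a = 7325 (a = -(-15312 - 1*13988)/4 = -(-15312 - 13988)/4 = -¼*(-29300) = 7325)
E + a = -1799957/146 + 7325 = -730507/146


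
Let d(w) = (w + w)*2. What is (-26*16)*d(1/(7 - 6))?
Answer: -1664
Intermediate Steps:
d(w) = 4*w (d(w) = (2*w)*2 = 4*w)
(-26*16)*d(1/(7 - 6)) = (-26*16)*(4/(7 - 6)) = -1664/1 = -1664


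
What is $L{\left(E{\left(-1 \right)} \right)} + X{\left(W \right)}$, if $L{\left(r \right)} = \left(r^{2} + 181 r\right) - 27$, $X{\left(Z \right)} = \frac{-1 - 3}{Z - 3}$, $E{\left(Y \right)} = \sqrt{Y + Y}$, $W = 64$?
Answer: $- \frac{1773}{61} + 181 i \sqrt{2} \approx -29.066 + 255.97 i$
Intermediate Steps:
$E{\left(Y \right)} = \sqrt{2} \sqrt{Y}$ ($E{\left(Y \right)} = \sqrt{2 Y} = \sqrt{2} \sqrt{Y}$)
$X{\left(Z \right)} = - \frac{4}{-3 + Z}$
$L{\left(r \right)} = -27 + r^{2} + 181 r$
$L{\left(E{\left(-1 \right)} \right)} + X{\left(W \right)} = \left(-27 + \left(\sqrt{2} \sqrt{-1}\right)^{2} + 181 \sqrt{2} \sqrt{-1}\right) - \frac{4}{-3 + 64} = \left(-27 + \left(\sqrt{2} i\right)^{2} + 181 \sqrt{2} i\right) - \frac{4}{61} = \left(-27 + \left(i \sqrt{2}\right)^{2} + 181 i \sqrt{2}\right) - \frac{4}{61} = \left(-27 - 2 + 181 i \sqrt{2}\right) - \frac{4}{61} = \left(-29 + 181 i \sqrt{2}\right) - \frac{4}{61} = - \frac{1773}{61} + 181 i \sqrt{2}$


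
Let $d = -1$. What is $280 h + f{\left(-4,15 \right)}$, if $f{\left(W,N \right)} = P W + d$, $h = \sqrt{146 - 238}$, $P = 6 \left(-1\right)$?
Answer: $23 + 560 i \sqrt{23} \approx 23.0 + 2685.7 i$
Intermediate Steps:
$P = -6$
$h = 2 i \sqrt{23}$ ($h = \sqrt{-92} = 2 i \sqrt{23} \approx 9.5917 i$)
$f{\left(W,N \right)} = -1 - 6 W$ ($f{\left(W,N \right)} = - 6 W - 1 = -1 - 6 W$)
$280 h + f{\left(-4,15 \right)} = 280 \cdot 2 i \sqrt{23} - -23 = 560 i \sqrt{23} + \left(-1 + 24\right) = 560 i \sqrt{23} + 23 = 23 + 560 i \sqrt{23}$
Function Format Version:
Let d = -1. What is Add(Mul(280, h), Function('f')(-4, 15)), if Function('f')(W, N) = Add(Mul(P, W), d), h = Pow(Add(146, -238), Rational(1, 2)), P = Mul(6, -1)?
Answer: Add(23, Mul(560, I, Pow(23, Rational(1, 2)))) ≈ Add(23.000, Mul(2685.7, I))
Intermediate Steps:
P = -6
h = Mul(2, I, Pow(23, Rational(1, 2))) (h = Pow(-92, Rational(1, 2)) = Mul(2, I, Pow(23, Rational(1, 2))) ≈ Mul(9.5917, I))
Function('f')(W, N) = Add(-1, Mul(-6, W)) (Function('f')(W, N) = Add(Mul(-6, W), -1) = Add(-1, Mul(-6, W)))
Add(Mul(280, h), Function('f')(-4, 15)) = Add(Mul(280, Mul(2, I, Pow(23, Rational(1, 2)))), Add(-1, Mul(-6, -4))) = Add(Mul(560, I, Pow(23, Rational(1, 2))), Add(-1, 24)) = Add(Mul(560, I, Pow(23, Rational(1, 2))), 23) = Add(23, Mul(560, I, Pow(23, Rational(1, 2))))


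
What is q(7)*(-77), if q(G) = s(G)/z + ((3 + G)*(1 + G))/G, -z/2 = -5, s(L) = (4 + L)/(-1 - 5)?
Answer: -51953/60 ≈ -865.88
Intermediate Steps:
s(L) = -⅔ - L/6 (s(L) = (4 + L)/(-6) = (4 + L)*(-⅙) = -⅔ - L/6)
z = 10 (z = -2*(-5) = 10)
q(G) = -1/15 - G/60 + (1 + G)*(3 + G)/G (q(G) = (-⅔ - G/6)/10 + ((3 + G)*(1 + G))/G = (-⅔ - G/6)*(⅒) + ((1 + G)*(3 + G))/G = (-1/15 - G/60) + (1 + G)*(3 + G)/G = -1/15 - G/60 + (1 + G)*(3 + G)/G)
q(7)*(-77) = ((1/60)*(180 + 59*7*(4 + 7))/7)*(-77) = ((1/60)*(⅐)*(180 + 59*7*11))*(-77) = ((1/60)*(⅐)*(180 + 4543))*(-77) = ((1/60)*(⅐)*4723)*(-77) = (4723/420)*(-77) = -51953/60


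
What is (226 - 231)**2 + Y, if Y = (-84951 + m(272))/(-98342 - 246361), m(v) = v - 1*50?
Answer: 2900768/114901 ≈ 25.246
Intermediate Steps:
m(v) = -50 + v (m(v) = v - 50 = -50 + v)
Y = 28243/114901 (Y = (-84951 + (-50 + 272))/(-98342 - 246361) = (-84951 + 222)/(-344703) = -84729*(-1/344703) = 28243/114901 ≈ 0.24580)
(226 - 231)**2 + Y = (226 - 231)**2 + 28243/114901 = (-5)**2 + 28243/114901 = 25 + 28243/114901 = 2900768/114901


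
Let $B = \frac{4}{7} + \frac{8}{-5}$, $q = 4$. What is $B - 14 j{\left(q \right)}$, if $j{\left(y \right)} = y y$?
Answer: $- \frac{7876}{35} \approx -225.03$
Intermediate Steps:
$B = - \frac{36}{35}$ ($B = 4 \cdot \frac{1}{7} + 8 \left(- \frac{1}{5}\right) = \frac{4}{7} - \frac{8}{5} = - \frac{36}{35} \approx -1.0286$)
$j{\left(y \right)} = y^{2}$
$B - 14 j{\left(q \right)} = - \frac{36}{35} - 14 \cdot 4^{2} = - \frac{36}{35} - 224 = - \frac{7876}{35}$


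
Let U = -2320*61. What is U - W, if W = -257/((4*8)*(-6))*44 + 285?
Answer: -6809467/48 ≈ -1.4186e+5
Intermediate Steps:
W = 16507/48 (W = -257/(32*(-6))*44 + 285 = -257/(-192)*44 + 285 = -257*(-1/192)*44 + 285 = (257/192)*44 + 285 = 2827/48 + 285 = 16507/48 ≈ 343.90)
U = -141520
U - W = -141520 - 1*16507/48 = -141520 - 16507/48 = -6809467/48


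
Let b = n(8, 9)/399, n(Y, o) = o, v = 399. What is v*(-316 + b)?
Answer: -126075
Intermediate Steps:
b = 3/133 (b = 9/399 = 9*(1/399) = 3/133 ≈ 0.022556)
v*(-316 + b) = 399*(-316 + 3/133) = 399*(-42025/133) = -126075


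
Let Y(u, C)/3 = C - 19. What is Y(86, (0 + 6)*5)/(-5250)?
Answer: -11/1750 ≈ -0.0062857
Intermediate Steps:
Y(u, C) = -57 + 3*C (Y(u, C) = 3*(C - 19) = 3*(-19 + C) = -57 + 3*C)
Y(86, (0 + 6)*5)/(-5250) = (-57 + 3*((0 + 6)*5))/(-5250) = (-57 + 3*(6*5))*(-1/5250) = (-57 + 3*30)*(-1/5250) = (-57 + 90)*(-1/5250) = 33*(-1/5250) = -11/1750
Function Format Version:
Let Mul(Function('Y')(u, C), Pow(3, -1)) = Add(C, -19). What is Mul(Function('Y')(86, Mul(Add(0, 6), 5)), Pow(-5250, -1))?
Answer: Rational(-11, 1750) ≈ -0.0062857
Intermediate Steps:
Function('Y')(u, C) = Add(-57, Mul(3, C)) (Function('Y')(u, C) = Mul(3, Add(C, -19)) = Mul(3, Add(-19, C)) = Add(-57, Mul(3, C)))
Mul(Function('Y')(86, Mul(Add(0, 6), 5)), Pow(-5250, -1)) = Mul(Add(-57, Mul(3, Mul(Add(0, 6), 5))), Pow(-5250, -1)) = Mul(Add(-57, Mul(3, Mul(6, 5))), Rational(-1, 5250)) = Mul(Add(-57, Mul(3, 30)), Rational(-1, 5250)) = Mul(Add(-57, 90), Rational(-1, 5250)) = Mul(33, Rational(-1, 5250)) = Rational(-11, 1750)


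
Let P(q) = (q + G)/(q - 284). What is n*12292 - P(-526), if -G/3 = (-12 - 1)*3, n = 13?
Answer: 129434351/810 ≈ 1.5980e+5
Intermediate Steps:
G = 117 (G = -3*(-12 - 1)*3 = -(-39)*3 = -3*(-39) = 117)
P(q) = (117 + q)/(-284 + q) (P(q) = (q + 117)/(q - 284) = (117 + q)/(-284 + q))
n*12292 - P(-526) = 13*12292 - (117 - 526)/(-284 - 526) = 159796 - (-409)/(-810) = 159796 - (-1)*(-409)/810 = 159796 - 1*409/810 = 159796 - 409/810 = 129434351/810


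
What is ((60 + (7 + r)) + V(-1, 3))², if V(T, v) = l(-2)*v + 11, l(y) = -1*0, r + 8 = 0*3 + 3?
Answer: 5329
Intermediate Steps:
r = -5 (r = -8 + (0*3 + 3) = -8 + (0 + 3) = -8 + 3 = -5)
l(y) = 0
V(T, v) = 11 (V(T, v) = 0*v + 11 = 0 + 11 = 11)
((60 + (7 + r)) + V(-1, 3))² = ((60 + (7 - 5)) + 11)² = ((60 + 2) + 11)² = (62 + 11)² = 73² = 5329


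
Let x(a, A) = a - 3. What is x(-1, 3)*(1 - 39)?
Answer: 152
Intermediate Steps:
x(a, A) = -3 + a
x(-1, 3)*(1 - 39) = (-3 - 1)*(1 - 39) = -4*(-38) = 152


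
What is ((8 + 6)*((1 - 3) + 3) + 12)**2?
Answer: 676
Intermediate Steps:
((8 + 6)*((1 - 3) + 3) + 12)**2 = (14*(-2 + 3) + 12)**2 = (14*1 + 12)**2 = (14 + 12)**2 = 26**2 = 676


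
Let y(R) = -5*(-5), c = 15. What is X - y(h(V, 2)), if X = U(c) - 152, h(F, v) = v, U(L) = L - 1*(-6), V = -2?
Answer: -156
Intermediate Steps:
U(L) = 6 + L (U(L) = L + 6 = 6 + L)
y(R) = 25
X = -131 (X = (6 + 15) - 152 = 21 - 152 = -131)
X - y(h(V, 2)) = -131 - 1*25 = -131 - 25 = -156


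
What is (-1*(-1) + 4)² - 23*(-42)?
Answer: 991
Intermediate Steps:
(-1*(-1) + 4)² - 23*(-42) = (1 + 4)² + 966 = 5² + 966 = 25 + 966 = 991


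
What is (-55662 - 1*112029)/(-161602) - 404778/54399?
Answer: -18763570549/2930329066 ≈ -6.4032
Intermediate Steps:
(-55662 - 1*112029)/(-161602) - 404778/54399 = (-55662 - 112029)*(-1/161602) - 404778*1/54399 = -167691*(-1/161602) - 134926/18133 = 167691/161602 - 134926/18133 = -18763570549/2930329066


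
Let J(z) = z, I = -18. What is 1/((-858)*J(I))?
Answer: 1/15444 ≈ 6.4750e-5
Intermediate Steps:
1/((-858)*J(I)) = 1/(-858*(-18)) = -1/858*(-1/18) = 1/15444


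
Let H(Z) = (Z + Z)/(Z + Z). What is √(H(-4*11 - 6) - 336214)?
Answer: 3*I*√37357 ≈ 579.84*I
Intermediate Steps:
H(Z) = 1 (H(Z) = (2*Z)/((2*Z)) = (2*Z)*(1/(2*Z)) = 1)
√(H(-4*11 - 6) - 336214) = √(1 - 336214) = √(-336213) = 3*I*√37357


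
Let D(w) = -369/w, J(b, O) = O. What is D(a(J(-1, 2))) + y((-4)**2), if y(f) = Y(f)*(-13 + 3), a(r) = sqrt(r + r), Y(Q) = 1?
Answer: -389/2 ≈ -194.50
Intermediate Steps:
a(r) = sqrt(2)*sqrt(r) (a(r) = sqrt(2*r) = sqrt(2)*sqrt(r))
y(f) = -10 (y(f) = 1*(-13 + 3) = 1*(-10) = -10)
D(a(J(-1, 2))) + y((-4)**2) = -369/(sqrt(2)*sqrt(2)) - 10 = -369/2 - 10 = -389/2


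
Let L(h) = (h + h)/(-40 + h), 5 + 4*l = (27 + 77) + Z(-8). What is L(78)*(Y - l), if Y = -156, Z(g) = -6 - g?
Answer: -28275/38 ≈ -744.08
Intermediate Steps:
l = 101/4 (l = -5/4 + ((27 + 77) + (-6 - 1*(-8)))/4 = -5/4 + (104 + (-6 + 8))/4 = -5/4 + (104 + 2)/4 = -5/4 + (¼)*106 = -5/4 + 53/2 = 101/4 ≈ 25.250)
L(h) = 2*h/(-40 + h) (L(h) = (2*h)/(-40 + h) = 2*h/(-40 + h))
L(78)*(Y - l) = (2*78/(-40 + 78))*(-156 - 1*101/4) = (2*78/38)*(-156 - 101/4) = (2*78*(1/38))*(-725/4) = (78/19)*(-725/4) = -28275/38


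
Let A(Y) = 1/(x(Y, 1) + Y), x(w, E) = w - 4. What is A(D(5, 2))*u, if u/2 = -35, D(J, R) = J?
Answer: -35/3 ≈ -11.667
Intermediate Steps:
u = -70 (u = 2*(-35) = -70)
x(w, E) = -4 + w
A(Y) = 1/(-4 + 2*Y) (A(Y) = 1/((-4 + Y) + Y) = 1/(-4 + 2*Y))
A(D(5, 2))*u = (1/(2*(-2 + 5)))*(-70) = ((½)/3)*(-70) = ((½)*(⅓))*(-70) = (⅙)*(-70) = -35/3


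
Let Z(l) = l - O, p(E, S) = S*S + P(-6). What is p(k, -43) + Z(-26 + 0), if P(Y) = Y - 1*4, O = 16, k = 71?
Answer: 1797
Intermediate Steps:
P(Y) = -4 + Y (P(Y) = Y - 4 = -4 + Y)
p(E, S) = -10 + S² (p(E, S) = S*S + (-4 - 6) = S² - 10 = -10 + S²)
Z(l) = -16 + l (Z(l) = l - 1*16 = l - 16 = -16 + l)
p(k, -43) + Z(-26 + 0) = (-10 + (-43)²) + (-16 + (-26 + 0)) = (-10 + 1849) + (-16 - 26) = 1839 - 42 = 1797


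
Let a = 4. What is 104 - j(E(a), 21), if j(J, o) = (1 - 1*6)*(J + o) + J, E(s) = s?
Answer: 225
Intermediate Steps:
j(J, o) = -5*o - 4*J (j(J, o) = (1 - 6)*(J + o) + J = -5*(J + o) + J = (-5*J - 5*o) + J = -5*o - 4*J)
104 - j(E(a), 21) = 104 - (-5*21 - 4*4) = 104 - (-105 - 16) = 104 - 1*(-121) = 104 + 121 = 225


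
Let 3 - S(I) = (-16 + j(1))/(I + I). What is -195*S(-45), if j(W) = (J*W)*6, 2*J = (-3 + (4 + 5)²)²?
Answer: -120289/3 ≈ -40096.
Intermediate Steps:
J = 3042 (J = (-3 + (4 + 5)²)²/2 = (-3 + 9²)²/2 = (-3 + 81)²/2 = (½)*78² = (½)*6084 = 3042)
j(W) = 18252*W (j(W) = (3042*W)*6 = 18252*W)
S(I) = 3 - 9118/I (S(I) = 3 - (-16 + 18252*1)/(I + I) = 3 - (-16 + 18252)/(2*I) = 3 - 18236*1/(2*I) = 3 - 9118/I)
-195*S(-45) = -195*(3 - 9118/(-45)) = -195*(3 - 9118*(-1/45)) = -195*(3 + 9118/45) = -195*9253/45 = -120289/3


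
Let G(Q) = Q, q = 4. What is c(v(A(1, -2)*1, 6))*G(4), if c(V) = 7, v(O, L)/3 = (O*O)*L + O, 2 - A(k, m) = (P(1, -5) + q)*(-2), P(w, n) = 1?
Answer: 28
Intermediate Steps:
A(k, m) = 12 (A(k, m) = 2 - (1 + 4)*(-2) = 2 - 5*(-2) = 2 - 1*(-10) = 2 + 10 = 12)
v(O, L) = 3*O + 3*L*O² (v(O, L) = 3*((O*O)*L + O) = 3*(O²*L + O) = 3*(L*O² + O) = 3*(O + L*O²) = 3*O + 3*L*O²)
c(v(A(1, -2)*1, 6))*G(4) = 7*4 = 28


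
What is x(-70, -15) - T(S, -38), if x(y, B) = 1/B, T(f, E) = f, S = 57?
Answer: -856/15 ≈ -57.067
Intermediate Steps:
x(-70, -15) - T(S, -38) = 1/(-15) - 1*57 = -1/15 - 57 = -856/15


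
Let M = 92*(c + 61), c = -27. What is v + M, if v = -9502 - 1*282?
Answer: -6656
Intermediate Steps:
v = -9784 (v = -9502 - 282 = -9784)
M = 3128 (M = 92*(-27 + 61) = 92*34 = 3128)
v + M = -9784 + 3128 = -6656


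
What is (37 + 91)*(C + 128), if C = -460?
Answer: -42496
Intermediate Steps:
(37 + 91)*(C + 128) = (37 + 91)*(-460 + 128) = 128*(-332) = -42496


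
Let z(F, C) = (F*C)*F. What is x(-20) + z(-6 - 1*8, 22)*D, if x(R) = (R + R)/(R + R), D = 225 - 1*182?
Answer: 185417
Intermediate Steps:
z(F, C) = C*F² (z(F, C) = (C*F)*F = C*F²)
D = 43 (D = 225 - 182 = 43)
x(R) = 1 (x(R) = (2*R)/((2*R)) = (2*R)*(1/(2*R)) = 1)
x(-20) + z(-6 - 1*8, 22)*D = 1 + (22*(-6 - 1*8)²)*43 = 1 + (22*(-6 - 8)²)*43 = 1 + (22*(-14)²)*43 = 1 + (22*196)*43 = 1 + 4312*43 = 1 + 185416 = 185417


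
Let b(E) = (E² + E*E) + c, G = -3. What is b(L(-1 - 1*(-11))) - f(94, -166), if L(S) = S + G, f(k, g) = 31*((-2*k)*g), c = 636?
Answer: -966714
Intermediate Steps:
f(k, g) = -62*g*k (f(k, g) = 31*(-2*g*k) = -62*g*k)
L(S) = -3 + S (L(S) = S - 3 = -3 + S)
b(E) = 636 + 2*E² (b(E) = (E² + E*E) + 636 = (E² + E²) + 636 = 2*E² + 636 = 636 + 2*E²)
b(L(-1 - 1*(-11))) - f(94, -166) = (636 + 2*(-3 + (-1 - 1*(-11)))²) - (-62)*(-166)*94 = (636 + 2*(-3 + (-1 + 11))²) - 1*967448 = (636 + 2*(-3 + 10)²) - 967448 = (636 + 2*7²) - 967448 = (636 + 2*49) - 967448 = (636 + 98) - 967448 = 734 - 967448 = -966714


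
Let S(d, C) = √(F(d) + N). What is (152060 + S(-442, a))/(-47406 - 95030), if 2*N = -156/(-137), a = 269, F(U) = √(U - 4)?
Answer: -38015/35609 - √(10686 + 18769*I*√446)/19513732 ≈ -1.0676 - 2.2508e-5*I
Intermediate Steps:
F(U) = √(-4 + U)
N = 78/137 (N = (-156/(-137))/2 = (-156*(-1/137))/2 = (½)*(156/137) = 78/137 ≈ 0.56934)
S(d, C) = √(78/137 + √(-4 + d)) (S(d, C) = √(√(-4 + d) + 78/137) = √(78/137 + √(-4 + d)))
(152060 + S(-442, a))/(-47406 - 95030) = (152060 + √(10686 + 18769*√(-4 - 442))/137)/(-47406 - 95030) = (152060 + √(10686 + 18769*√(-446))/137)/(-142436) = (152060 + √(10686 + 18769*(I*√446))/137)*(-1/142436) = (152060 + √(10686 + 18769*I*√446)/137)*(-1/142436) = -38015/35609 - √(10686 + 18769*I*√446)/19513732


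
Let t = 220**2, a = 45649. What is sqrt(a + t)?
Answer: sqrt(94049) ≈ 306.67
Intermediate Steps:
t = 48400
sqrt(a + t) = sqrt(45649 + 48400) = sqrt(94049)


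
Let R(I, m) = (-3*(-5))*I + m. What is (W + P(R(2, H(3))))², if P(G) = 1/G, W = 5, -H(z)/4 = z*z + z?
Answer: 7921/324 ≈ 24.448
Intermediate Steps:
H(z) = -4*z - 4*z² (H(z) = -4*(z*z + z) = -4*(z² + z) = -4*(z + z²) = -4*z - 4*z²)
R(I, m) = m + 15*I (R(I, m) = 15*I + m = m + 15*I)
(W + P(R(2, H(3))))² = (5 + 1/(-4*3*(1 + 3) + 15*2))² = (5 + 1/(-4*3*4 + 30))² = (5 + 1/(-48 + 30))² = (5 + 1/(-18))² = (5 - 1/18)² = (89/18)² = 7921/324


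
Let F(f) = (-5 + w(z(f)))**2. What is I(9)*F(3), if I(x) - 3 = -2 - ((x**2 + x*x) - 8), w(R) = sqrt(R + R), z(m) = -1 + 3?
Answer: -1377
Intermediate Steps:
z(m) = 2
w(R) = sqrt(2)*sqrt(R) (w(R) = sqrt(2*R) = sqrt(2)*sqrt(R))
I(x) = 9 - 2*x**2 (I(x) = 3 + (-2 - ((x**2 + x*x) - 8)) = 3 + (-2 - ((x**2 + x**2) - 8)) = 3 + (-2 - (2*x**2 - 8)) = 3 + (-2 - (-8 + 2*x**2)) = 3 + (-2 + (8 - 2*x**2)) = 3 + (6 - 2*x**2) = 9 - 2*x**2)
F(f) = 9 (F(f) = (-5 + sqrt(2)*sqrt(2))**2 = (-5 + 2)**2 = (-3)**2 = 9)
I(9)*F(3) = (9 - 2*9**2)*9 = (9 - 2*81)*9 = (9 - 162)*9 = -153*9 = -1377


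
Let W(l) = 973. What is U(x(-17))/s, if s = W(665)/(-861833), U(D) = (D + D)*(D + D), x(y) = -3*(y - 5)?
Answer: -2145225456/139 ≈ -1.5433e+7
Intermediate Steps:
x(y) = 15 - 3*y (x(y) = -3*(-5 + y) = 15 - 3*y)
U(D) = 4*D² (U(D) = (2*D)*(2*D) = 4*D²)
s = -139/123119 (s = 973/(-861833) = 973*(-1/861833) = -139/123119 ≈ -0.0011290)
U(x(-17))/s = (4*(15 - 3*(-17))²)/(-139/123119) = (4*(15 + 51)²)*(-123119/139) = (4*66²)*(-123119/139) = (4*4356)*(-123119/139) = 17424*(-123119/139) = -2145225456/139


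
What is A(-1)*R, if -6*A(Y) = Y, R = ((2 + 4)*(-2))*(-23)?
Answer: 46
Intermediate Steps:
R = 276 (R = (6*(-2))*(-23) = -12*(-23) = 276)
A(Y) = -Y/6
A(-1)*R = -1/6*(-1)*276 = (1/6)*276 = 46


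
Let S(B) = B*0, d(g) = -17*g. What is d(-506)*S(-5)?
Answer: 0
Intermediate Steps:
S(B) = 0
d(-506)*S(-5) = -17*(-506)*0 = 8602*0 = 0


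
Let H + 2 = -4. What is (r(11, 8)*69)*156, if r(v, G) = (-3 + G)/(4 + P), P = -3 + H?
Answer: -10764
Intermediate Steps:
H = -6 (H = -2 - 4 = -6)
P = -9 (P = -3 - 6 = -9)
r(v, G) = 3/5 - G/5 (r(v, G) = (-3 + G)/(4 - 9) = (-3 + G)/(-5) = (-3 + G)*(-1/5) = 3/5 - G/5)
(r(11, 8)*69)*156 = ((3/5 - 1/5*8)*69)*156 = ((3/5 - 8/5)*69)*156 = -1*69*156 = -69*156 = -10764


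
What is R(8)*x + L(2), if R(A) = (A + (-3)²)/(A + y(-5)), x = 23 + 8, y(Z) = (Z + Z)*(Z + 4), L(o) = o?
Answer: 563/18 ≈ 31.278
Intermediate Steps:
y(Z) = 2*Z*(4 + Z) (y(Z) = (2*Z)*(4 + Z) = 2*Z*(4 + Z))
x = 31
R(A) = (9 + A)/(10 + A) (R(A) = (A + (-3)²)/(A + 2*(-5)*(4 - 5)) = (A + 9)/(A + 2*(-5)*(-1)) = (9 + A)/(A + 10) = (9 + A)/(10 + A))
R(8)*x + L(2) = ((9 + 8)/(10 + 8))*31 + 2 = (17/18)*31 + 2 = 527/18 + 2 = 563/18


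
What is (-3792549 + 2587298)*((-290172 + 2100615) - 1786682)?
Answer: -28637969011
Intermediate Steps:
(-3792549 + 2587298)*((-290172 + 2100615) - 1786682) = -1205251*(1810443 - 1786682) = -1205251*23761 = -28637969011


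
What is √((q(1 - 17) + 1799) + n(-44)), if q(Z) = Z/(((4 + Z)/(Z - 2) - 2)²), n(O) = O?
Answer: 3*√194 ≈ 41.785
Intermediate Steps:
q(Z) = Z/(-2 + (4 + Z)/(-2 + Z))² (q(Z) = Z/(((4 + Z)/(-2 + Z) - 2)²) = Z/((-2 + (4 + Z)/(-2 + Z))²) = Z/(-2 + (4 + Z)/(-2 + Z))²)
√((q(1 - 17) + 1799) + n(-44)) = √(((1 - 17)*(-2 + (1 - 17))²/(-8 + (1 - 17))² + 1799) - 44) = √((-16*(-2 - 16)²/(-8 - 16)² + 1799) - 44) = √((-16*(-18)²/(-24)² + 1799) - 44) = √((-16*1/576*324 + 1799) - 44) = √((-9 + 1799) - 44) = √(1790 - 44) = √1746 = 3*√194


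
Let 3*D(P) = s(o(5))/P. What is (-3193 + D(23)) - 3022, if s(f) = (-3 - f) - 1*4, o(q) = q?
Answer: -142949/23 ≈ -6215.2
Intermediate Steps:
s(f) = -7 - f (s(f) = (-3 - f) - 4 = -7 - f)
D(P) = -4/P (D(P) = ((-7 - 1*5)/P)/3 = ((-7 - 5)/P)/3 = (-12/P)/3 = -4/P)
(-3193 + D(23)) - 3022 = (-3193 - 4/23) - 3022 = -73443/23 - 3022 = -142949/23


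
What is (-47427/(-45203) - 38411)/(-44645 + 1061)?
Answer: 868122503/985063776 ≈ 0.88129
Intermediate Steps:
(-47427/(-45203) - 38411)/(-44645 + 1061) = (-47427*(-1/45203) - 38411)/(-43584) = (47427/45203 - 38411)*(-1/43584) = -1736245006/45203*(-1/43584) = 868122503/985063776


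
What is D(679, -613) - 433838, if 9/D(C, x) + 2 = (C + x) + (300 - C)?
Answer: -15184331/35 ≈ -4.3384e+5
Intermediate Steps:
D(C, x) = 9/(298 + x) (D(C, x) = 9/(-2 + ((C + x) + (300 - C))) = 9/(-2 + (300 + x)) = 9/(298 + x))
D(679, -613) - 433838 = 9/(298 - 613) - 433838 = 9/(-315) - 433838 = 9*(-1/315) - 433838 = -1/35 - 433838 = -15184331/35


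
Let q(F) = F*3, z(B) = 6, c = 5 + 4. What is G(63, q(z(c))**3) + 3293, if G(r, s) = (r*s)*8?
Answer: 2942621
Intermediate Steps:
c = 9
q(F) = 3*F
G(r, s) = 8*r*s
G(63, q(z(c))**3) + 3293 = 8*63*(3*6)**3 + 3293 = 8*63*18**3 + 3293 = 8*63*5832 + 3293 = 2939328 + 3293 = 2942621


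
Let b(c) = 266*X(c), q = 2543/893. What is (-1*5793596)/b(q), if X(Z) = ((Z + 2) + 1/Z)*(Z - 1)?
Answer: -154590888512947/68180204400 ≈ -2267.4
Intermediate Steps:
q = 2543/893 (q = 2543*(1/893) = 2543/893 ≈ 2.8477)
X(Z) = (-1 + Z)*(2 + Z + 1/Z) (X(Z) = ((2 + Z) + 1/Z)*(-1 + Z) = (2 + Z + 1/Z)*(-1 + Z) = (-1 + Z)*(2 + Z + 1/Z))
b(c) = -266 - 266/c + 266*c + 266*c² (b(c) = 266*(-1 + c + c² - 1/c) = -266 - 266/c + 266*c + 266*c²)
(-1*5793596)/b(q) = (-1*5793596)/((266*(-1 + 2543*(-1 + 2543/893 + (2543/893)²)/893)/(2543/893))) = -5793596*2543/(237538*(-1 + 2543*(-1 + 2543/893 + 6466849/797449)/893)) = -5793596*2543/(237538*(-1 + (2543/893)*(7940299/797449))) = -5793596*2543/(237538*(-1 + 20192180357/712121957)) = -5793596/(266*(893/2543)*(19480058400/712121957)) = -5793596/272720817600/106732253 = -5793596*106732253/272720817600 = -154590888512947/68180204400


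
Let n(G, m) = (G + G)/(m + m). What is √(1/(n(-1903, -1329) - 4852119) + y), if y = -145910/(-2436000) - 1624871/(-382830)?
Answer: √1378794191664175787655737543063481/17897825368448340 ≈ 2.0747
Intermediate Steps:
n(G, m) = G/m (n(G, m) = (2*G)/((2*m)) = (2*G)*(1/(2*m)) = G/m)
y = 1911449753/444082800 (y = -145910*(-1/2436000) - 1624871*(-1/382830) = 14591/243600 + 1624871/382830 = 1911449753/444082800 ≈ 4.3043)
√(1/(n(-1903, -1329) - 4852119) + y) = √(1/(-1903/(-1329) - 4852119) + 1911449753/444082800) = √(1/(-1903*(-1/1329) - 4852119) + 1911449753/444082800) = √(1/(1903/1329 - 4852119) + 1911449753/444082800) = √(1/(-6448464248/1329) + 1911449753/444082800) = √(-1329/6448464248 + 1911449753/444082800) = √(1540739350485361193/357956507368966800) = √1378794191664175787655737543063481/17897825368448340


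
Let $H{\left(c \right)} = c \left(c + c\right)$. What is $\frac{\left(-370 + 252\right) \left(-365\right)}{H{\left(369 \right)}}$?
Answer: $\frac{21535}{136161} \approx 0.15816$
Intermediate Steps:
$H{\left(c \right)} = 2 c^{2}$ ($H{\left(c \right)} = c 2 c = 2 c^{2}$)
$\frac{\left(-370 + 252\right) \left(-365\right)}{H{\left(369 \right)}} = \frac{\left(-370 + 252\right) \left(-365\right)}{2 \cdot 369^{2}} = \frac{\left(-118\right) \left(-365\right)}{2 \cdot 136161} = \frac{43070}{272322} = 43070 \cdot \frac{1}{272322} = \frac{21535}{136161}$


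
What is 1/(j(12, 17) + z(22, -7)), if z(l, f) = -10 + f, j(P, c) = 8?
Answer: -⅑ ≈ -0.11111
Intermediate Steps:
1/(j(12, 17) + z(22, -7)) = 1/(8 + (-10 - 7)) = 1/(8 - 17) = 1/(-9) = -⅑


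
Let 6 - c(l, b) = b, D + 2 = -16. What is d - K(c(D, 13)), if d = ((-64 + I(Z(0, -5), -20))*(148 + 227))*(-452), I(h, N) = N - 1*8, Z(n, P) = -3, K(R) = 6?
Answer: 15593994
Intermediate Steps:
D = -18 (D = -2 - 16 = -18)
c(l, b) = 6 - b
I(h, N) = -8 + N (I(h, N) = N - 8 = -8 + N)
d = 15594000 (d = ((-64 + (-8 - 20))*(148 + 227))*(-452) = ((-64 - 28)*375)*(-452) = -92*375*(-452) = -34500*(-452) = 15594000)
d - K(c(D, 13)) = 15594000 - 1*6 = 15594000 - 6 = 15593994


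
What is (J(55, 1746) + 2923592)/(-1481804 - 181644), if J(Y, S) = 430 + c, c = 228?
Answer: -1462125/831724 ≈ -1.7579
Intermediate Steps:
J(Y, S) = 658 (J(Y, S) = 430 + 228 = 658)
(J(55, 1746) + 2923592)/(-1481804 - 181644) = (658 + 2923592)/(-1481804 - 181644) = 2924250/(-1663448) = 2924250*(-1/1663448) = -1462125/831724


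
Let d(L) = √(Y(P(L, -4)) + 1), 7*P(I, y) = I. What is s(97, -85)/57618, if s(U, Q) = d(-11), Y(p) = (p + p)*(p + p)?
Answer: √533/403326 ≈ 5.7241e-5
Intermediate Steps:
P(I, y) = I/7
Y(p) = 4*p² (Y(p) = (2*p)*(2*p) = 4*p²)
d(L) = √(1 + 4*L²/49) (d(L) = √(4*(L/7)² + 1) = √(4*(L²/49) + 1) = √(4*L²/49 + 1) = √(1 + 4*L²/49))
s(U, Q) = √533/7 (s(U, Q) = √(49 + 4*(-11)²)/7 = √(49 + 4*121)/7 = √(49 + 484)/7 = √533/7)
s(97, -85)/57618 = (√533/7)/57618 = (√533/7)*(1/57618) = √533/403326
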